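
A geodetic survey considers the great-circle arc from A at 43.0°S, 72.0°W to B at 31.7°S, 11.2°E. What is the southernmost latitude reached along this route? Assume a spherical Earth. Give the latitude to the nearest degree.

≈ 47°S

The great circle lies in the plane with unit normal n̂ = (p₁ × p₂)/|p₁ × p₂|.
Here n̂_z ≈ +0.685; the vertex latitude is φ_max = arccos|n̂_z| ≈ 46.8°.
Check via Clairaut: cos φ_max = |cos φ₁| · sin C = cos(43.0°)·sin(110.5°) ≈ 0.685, again giving ≈ 46.8°.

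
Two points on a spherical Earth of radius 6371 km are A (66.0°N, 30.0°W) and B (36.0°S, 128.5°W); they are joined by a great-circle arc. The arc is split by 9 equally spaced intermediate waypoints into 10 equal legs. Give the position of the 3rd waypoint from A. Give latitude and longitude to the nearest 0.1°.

Write both endpoints as unit vectors p₁, p₂ with components (cos φ cos λ, cos φ sin λ, sin φ).
The central angle between the endpoints is δ = arccos(p₁·p₂) ≈ 2.196 rad (125.8°).
Interpolate at f = 3/10 with slerp weights a = sin((1−f)δ)/sin δ ≈ 1.233, b = sin(fδ)/sin δ ≈ 0.755.
p = a·p₁ + b·p₂ ≈ (0.054, -0.729, 0.682); φ = arcsin(p_z) ≈ 43.03°, λ = atan2(p_y, p_x) ≈ -85.77°.

≈ (43.0°N, 85.8°W)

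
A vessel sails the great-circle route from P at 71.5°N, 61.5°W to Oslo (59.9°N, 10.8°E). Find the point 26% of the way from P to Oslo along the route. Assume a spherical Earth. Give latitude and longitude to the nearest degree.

≈ 72°N, 37°W

Write both endpoints as unit vectors p₁, p₂ with components (cos φ cos λ, cos φ sin λ, sin φ).
The central angle between the endpoints is δ = arccos(p₁·p₂) ≈ 0.518 rad (29.7°).
Interpolate at f = 0.26 with slerp weights a = sin((1−f)δ)/sin δ ≈ 0.755, b = sin(fδ)/sin δ ≈ 0.271.
p = a·p₁ + b·p₂ ≈ (0.248, -0.185, 0.951); φ = arcsin(p_z) ≈ 71.97°, λ = atan2(p_y, p_x) ≈ -36.75°.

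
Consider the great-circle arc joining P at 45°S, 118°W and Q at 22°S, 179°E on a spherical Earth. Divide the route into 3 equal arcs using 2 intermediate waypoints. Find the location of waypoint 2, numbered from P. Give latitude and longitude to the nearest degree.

Convert each endpoint to a unit vector on the sphere (x = cos φ cos λ, y = cos φ sin λ, z = sin φ).
The central angle between the endpoints is δ = arccos(p₁·p₂) ≈ 0.973 rad (55.8°).
Interpolate at f = 2/3 with slerp weights a = sin((1−f)δ)/sin δ ≈ 0.386, b = sin(fδ)/sin δ ≈ 0.731.
p = a·p₁ + b·p₂ ≈ (-0.806, -0.229, -0.546); φ = arcsin(p_z) ≈ -33.12°, λ = atan2(p_y, p_x) ≈ -164.14°.

≈ 33°S, 164°W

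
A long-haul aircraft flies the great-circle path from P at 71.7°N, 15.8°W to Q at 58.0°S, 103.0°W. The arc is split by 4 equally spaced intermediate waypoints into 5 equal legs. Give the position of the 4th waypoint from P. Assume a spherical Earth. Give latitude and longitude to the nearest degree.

≈ 32°S, 86°W

Write both endpoints as unit vectors p₁, p₂ with components (cos φ cos λ, cos φ sin λ, sin φ).
The central angle between the endpoints is δ = arccos(p₁·p₂) ≈ 2.493 rad (142.8°).
Interpolate at f = 4/5 with slerp weights a = sin((1−f)δ)/sin δ ≈ 0.792, b = sin(fδ)/sin δ ≈ 1.509.
p = a·p₁ + b·p₂ ≈ (0.059, -0.847, -0.528); φ = arcsin(p_z) ≈ -31.88°, λ = atan2(p_y, p_x) ≈ -85.99°.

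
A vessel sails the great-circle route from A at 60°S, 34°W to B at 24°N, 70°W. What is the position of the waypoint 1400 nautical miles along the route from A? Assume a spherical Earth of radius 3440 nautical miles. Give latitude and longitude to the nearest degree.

Write both endpoints as unit vectors p₁, p₂ with components (cos φ cos λ, cos φ sin λ, sin φ).
The central angle between the endpoints is δ = arccos(p₁·p₂) ≈ 1.554 rad (89.0°). The total great-circle distance is δ·R ≈ 1.554 × 3440 ≈ 5344 nmi, so the target fraction is f = 1400/5344 ≈ 0.262.
Interpolate at f ≈ 0.262 with slerp weights a = sin((1−f)δ)/sin δ ≈ 0.911, b = sin(fδ)/sin δ ≈ 0.396.
p = a·p₁ + b·p₂ ≈ (0.502, -0.595, -0.628); φ = arcsin(p_z) ≈ -38.93°, λ = atan2(p_y, p_x) ≈ -49.86°.

≈ 39°S, 50°W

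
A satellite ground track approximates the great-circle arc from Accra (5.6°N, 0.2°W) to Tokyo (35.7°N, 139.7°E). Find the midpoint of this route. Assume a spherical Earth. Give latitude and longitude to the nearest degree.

≈ 47°N, 54°E

Write both endpoints as unit vectors p₁, p₂ with components (cos φ cos λ, cos φ sin λ, sin φ).
The central angle between the endpoints is δ = arccos(p₁·p₂) ≈ 2.167 rad (124.1°).
Interpolate at f = 1/2 with slerp weights a = sin((1−f)δ)/sin δ ≈ 1.068, b = sin(fδ)/sin δ ≈ 1.068.
p = a·p₁ + b·p₂ ≈ (0.401, 0.557, 0.727); φ = arcsin(p_z) ≈ 46.65°, λ = atan2(p_y, p_x) ≈ 54.23°.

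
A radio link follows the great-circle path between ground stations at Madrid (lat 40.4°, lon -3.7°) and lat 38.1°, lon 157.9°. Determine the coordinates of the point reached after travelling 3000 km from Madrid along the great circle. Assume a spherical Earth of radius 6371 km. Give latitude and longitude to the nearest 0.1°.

≈ lat 65.8°, lon 12.5°

Convert each endpoint to a unit vector on the sphere (x = cos φ cos λ, y = cos φ sin λ, z = sin φ).
The central angle between the endpoints is δ = arccos(p₁·p₂) ≈ 1.740 rad (99.7°). The total great-circle distance is δ·R ≈ 1.740 × 6371 ≈ 11088 km, so the target fraction is f = 3000/11088 ≈ 0.271.
Interpolate at f ≈ 0.271 with slerp weights a = sin((1−f)δ)/sin δ ≈ 0.969, b = sin(fδ)/sin δ ≈ 0.460.
p = a·p₁ + b·p₂ ≈ (0.401, 0.089, 0.912); φ = arcsin(p_z) ≈ 65.77°, λ = atan2(p_y, p_x) ≈ 12.48°.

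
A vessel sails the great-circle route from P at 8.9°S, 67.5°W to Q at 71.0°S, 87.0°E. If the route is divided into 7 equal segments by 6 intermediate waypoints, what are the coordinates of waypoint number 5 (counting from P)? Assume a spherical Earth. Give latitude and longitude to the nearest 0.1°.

≈ 76.6°S, 32.5°W

The haversine formula gives a central angle δ ≈ 1.715 rad (98.3°) between the endpoints.
Interpolate at f = 5/7 with slerp weights a = sin((1−f)δ)/sin δ ≈ 0.476, b = sin(fδ)/sin δ ≈ 0.951.
p = a·p₁ + b·p₂ ≈ (0.196, -0.125, -0.973); φ = arcsin(p_z) ≈ -76.55°, λ = atan2(p_y, p_x) ≈ -32.53°.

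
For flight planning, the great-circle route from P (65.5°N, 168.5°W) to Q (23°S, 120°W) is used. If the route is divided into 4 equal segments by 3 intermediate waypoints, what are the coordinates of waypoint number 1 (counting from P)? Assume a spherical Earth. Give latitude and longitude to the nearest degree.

≈ (45°N, 145°W)

Write both endpoints as unit vectors p₁, p₂ with components (cos φ cos λ, cos φ sin λ, sin φ).
The central angle between the endpoints is δ = arccos(p₁·p₂) ≈ 1.674 rad (95.9°).
Interpolate at f = 1/4 with slerp weights a = sin((1−f)δ)/sin δ ≈ 0.956, b = sin(fδ)/sin δ ≈ 0.408.
p = a·p₁ + b·p₂ ≈ (-0.576, -0.405, 0.710); φ = arcsin(p_z) ≈ 45.24°, λ = atan2(p_y, p_x) ≈ -144.93°.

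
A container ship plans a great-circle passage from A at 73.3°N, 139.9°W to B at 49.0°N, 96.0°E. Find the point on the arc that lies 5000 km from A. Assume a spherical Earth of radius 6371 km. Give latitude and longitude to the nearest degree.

Convert each endpoint to a unit vector on the sphere (x = cos φ cos λ, y = cos φ sin λ, z = sin φ).
The central angle between the endpoints is δ = arccos(p₁·p₂) ≈ 0.906 rad (51.9°). The total great-circle distance is δ·R ≈ 0.906 × 6371 ≈ 5770 km, so the target fraction is f = 5000/5770 ≈ 0.867.
Interpolate at f ≈ 0.867 with slerp weights a = sin((1−f)δ)/sin δ ≈ 0.153, b = sin(fδ)/sin δ ≈ 0.898.
p = a·p₁ + b·p₂ ≈ (-0.095, 0.558, 0.825); φ = arcsin(p_z) ≈ 55.55°, λ = atan2(p_y, p_x) ≈ 99.69°.

≈ 56°N, 100°E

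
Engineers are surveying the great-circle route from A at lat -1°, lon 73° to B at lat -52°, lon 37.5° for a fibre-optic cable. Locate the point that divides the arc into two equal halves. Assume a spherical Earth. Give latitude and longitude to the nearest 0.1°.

≈ lat -27.6°, lon 59.6°

Write both endpoints as unit vectors p₁, p₂ with components (cos φ cos λ, cos φ sin λ, sin φ).
The central angle between the endpoints is δ = arccos(p₁·p₂) ≈ 1.030 rad (59.0°).
Interpolate at f = 1/2 with slerp weights a = sin((1−f)δ)/sin δ ≈ 0.575, b = sin(fδ)/sin δ ≈ 0.575.
p = a·p₁ + b·p₂ ≈ (0.449, 0.765, -0.463); φ = arcsin(p_z) ≈ -27.56°, λ = atan2(p_y, p_x) ≈ 59.60°.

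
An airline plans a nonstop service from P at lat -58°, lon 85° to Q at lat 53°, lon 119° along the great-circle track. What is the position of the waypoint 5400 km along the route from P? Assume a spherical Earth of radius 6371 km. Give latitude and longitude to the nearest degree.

Convert each endpoint to a unit vector on the sphere (x = cos φ cos λ, y = cos φ sin λ, z = sin φ).
The central angle between the endpoints is δ = arccos(p₁·p₂) ≈ 1.996 rad (114.4°). The total great-circle distance is δ·R ≈ 1.996 × 6371 ≈ 12719 km, so the target fraction is f = 5400/12719 ≈ 0.425.
Interpolate at f ≈ 0.425 with slerp weights a = sin((1−f)δ)/sin δ ≈ 1.002, b = sin(fδ)/sin δ ≈ 0.823.
p = a·p₁ + b·p₂ ≈ (-0.194, 0.962, -0.192); φ = arcsin(p_z) ≈ -11.07°, λ = atan2(p_y, p_x) ≈ 101.40°.

≈ lat -11°, lon 101°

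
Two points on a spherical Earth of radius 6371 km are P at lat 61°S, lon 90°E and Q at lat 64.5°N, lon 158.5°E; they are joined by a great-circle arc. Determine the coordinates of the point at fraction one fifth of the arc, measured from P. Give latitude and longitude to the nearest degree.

Write both endpoints as unit vectors p₁, p₂ with components (cos φ cos λ, cos φ sin λ, sin φ).
The central angle between the endpoints is δ = arccos(p₁·p₂) ≈ 2.364 rad (135.5°).
Interpolate at f = 1/5 with slerp weights a = sin((1−f)δ)/sin δ ≈ 1.353, b = sin(fδ)/sin δ ≈ 0.650.
p = a·p₁ + b·p₂ ≈ (-0.260, 0.759, -0.597); φ = arcsin(p_z) ≈ -36.68°, λ = atan2(p_y, p_x) ≈ 108.93°.

≈ lat 37°S, lon 109°E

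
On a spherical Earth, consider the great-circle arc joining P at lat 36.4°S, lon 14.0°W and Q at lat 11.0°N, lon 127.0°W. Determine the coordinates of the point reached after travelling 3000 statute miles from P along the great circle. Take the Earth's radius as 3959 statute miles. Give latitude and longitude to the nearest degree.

≈ lat 28°S, lon 65°W

From cos δ = sin φ₁ sin φ₂ + cos φ₁ cos φ₂ cos Δλ, the central angle is δ ≈ 2.006 rad (115.0°). The total great-circle distance is δ·R ≈ 2.006 × 3959 ≈ 7943 mi, so the target fraction is f = 3000/7943 ≈ 0.378.
Interpolate at f ≈ 0.378 with slerp weights a = sin((1−f)δ)/sin δ ≈ 1.046, b = sin(fδ)/sin δ ≈ 0.758.
p = a·p₁ + b·p₂ ≈ (0.369, -0.798, -0.476); φ = arcsin(p_z) ≈ -28.44°, λ = atan2(p_y, p_x) ≈ -65.17°.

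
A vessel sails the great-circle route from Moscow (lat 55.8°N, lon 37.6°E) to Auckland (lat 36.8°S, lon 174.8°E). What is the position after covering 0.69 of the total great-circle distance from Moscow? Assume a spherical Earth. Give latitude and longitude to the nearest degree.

The haversine formula gives a central angle δ ≈ 2.542 rad (145.7°) between the endpoints.
Interpolate at f = 0.69 with slerp weights a = sin((1−f)δ)/sin δ ≈ 1.257, b = sin(fδ)/sin δ ≈ 1.743.
p = a·p₁ + b·p₂ ≈ (-0.830, 0.557, -0.005); φ = arcsin(p_z) ≈ -0.26°, λ = atan2(p_y, p_x) ≈ 146.12°.

≈ lat 0°N, lon 146°E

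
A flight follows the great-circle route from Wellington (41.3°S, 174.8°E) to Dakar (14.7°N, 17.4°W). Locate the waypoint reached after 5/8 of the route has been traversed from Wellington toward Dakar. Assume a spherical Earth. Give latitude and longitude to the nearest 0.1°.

≈ 38.6°S, 38.2°W

Write both endpoints as unit vectors p₁, p₂ with components (cos φ cos λ, cos φ sin λ, sin φ).
The central angle between the endpoints is δ = arccos(p₁·p₂) ≈ 2.642 rad (151.4°).
Interpolate at f = 5/8 with slerp weights a = sin((1−f)δ)/sin δ ≈ 1.746, b = sin(fδ)/sin δ ≈ 2.080.
p = a·p₁ + b·p₂ ≈ (0.614, -0.483, -0.624); φ = arcsin(p_z) ≈ -38.63°, λ = atan2(p_y, p_x) ≈ -38.18°.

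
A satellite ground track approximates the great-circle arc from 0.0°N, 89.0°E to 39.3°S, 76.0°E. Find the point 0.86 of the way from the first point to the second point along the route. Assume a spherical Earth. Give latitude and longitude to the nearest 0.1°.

The haversine formula gives a central angle δ ≈ 0.717 rad (41.1°) between the endpoints.
Interpolate at f = 0.86 with slerp weights a = sin((1−f)δ)/sin δ ≈ 0.152, b = sin(fδ)/sin δ ≈ 0.880.
p = a·p₁ + b·p₂ ≈ (0.167, 0.813, -0.557); φ = arcsin(p_z) ≈ -33.87°, λ = atan2(p_y, p_x) ≈ 78.37°.

≈ 33.9°S, 78.4°E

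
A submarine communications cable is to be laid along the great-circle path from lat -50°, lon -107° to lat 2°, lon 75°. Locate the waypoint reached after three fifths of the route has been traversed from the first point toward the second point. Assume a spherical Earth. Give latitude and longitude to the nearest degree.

≈ lat -51°, lon 77°

The haversine formula gives a central angle δ ≈ 2.303 rad (132.0°) between the endpoints.
Interpolate at f = 3/5 with slerp weights a = sin((1−f)δ)/sin δ ≈ 1.071, b = sin(fδ)/sin δ ≈ 1.321.
p = a·p₁ + b·p₂ ≈ (0.140, 0.617, -0.774); φ = arcsin(p_z) ≈ -50.76°, λ = atan2(p_y, p_x) ≈ 77.18°.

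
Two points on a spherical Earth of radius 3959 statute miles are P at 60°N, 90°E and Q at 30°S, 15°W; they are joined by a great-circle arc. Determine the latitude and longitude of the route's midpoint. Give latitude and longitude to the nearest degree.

Convert each endpoint to a unit vector on the sphere (x = cos φ cos λ, y = cos φ sin λ, z = sin φ).
The central angle between the endpoints is δ = arccos(p₁·p₂) ≈ 2.147 rad (123.0°).
Interpolate at f = 1/2 with slerp weights a = sin((1−f)δ)/sin δ ≈ 1.048, b = sin(fδ)/sin δ ≈ 1.048.
p = a·p₁ + b·p₂ ≈ (0.877, 0.289, 0.384); φ = arcsin(p_z) ≈ 22.57°, λ = atan2(p_y, p_x) ≈ 18.25°.

≈ 23°N, 18°E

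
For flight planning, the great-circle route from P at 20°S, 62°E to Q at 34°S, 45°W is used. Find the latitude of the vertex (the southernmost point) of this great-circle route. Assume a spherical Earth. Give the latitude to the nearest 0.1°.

The great circle lies in the plane with unit normal n̂ = (p₁ × p₂)/|p₁ × p₂|.
Here n̂_z ≈ -0.745; the vertex latitude is φ_max = arccos|n̂_z| ≈ 41.8°.

≈ 41.8°S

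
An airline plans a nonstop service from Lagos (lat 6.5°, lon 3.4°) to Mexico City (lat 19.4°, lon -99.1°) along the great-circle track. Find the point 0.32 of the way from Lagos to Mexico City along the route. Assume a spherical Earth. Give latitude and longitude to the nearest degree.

≈ lat 16°, lon -28°

Convert each endpoint to a unit vector on the sphere (x = cos φ cos λ, y = cos φ sin λ, z = sin φ).
The central angle between the endpoints is δ = arccos(p₁·p₂) ≈ 1.737 rad (99.5°).
Interpolate at f = 0.32 with slerp weights a = sin((1−f)δ)/sin δ ≈ 0.938, b = sin(fδ)/sin δ ≈ 0.535.
p = a·p₁ + b·p₂ ≈ (0.850, -0.443, 0.284); φ = arcsin(p_z) ≈ 16.49°, λ = atan2(p_y, p_x) ≈ -27.51°.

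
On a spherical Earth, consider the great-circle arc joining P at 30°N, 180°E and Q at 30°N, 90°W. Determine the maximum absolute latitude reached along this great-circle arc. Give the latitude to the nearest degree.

The great circle lies in the plane with unit normal n̂ = (p₁ × p₂)/|p₁ × p₂|.
Here n̂_z ≈ +0.775; the vertex latitude is φ_max = arccos|n̂_z| ≈ 39.2°.
Check via Clairaut: cos φ_max = |cos φ₁| · sin C = cos(30.0°)·sin(63.4°) ≈ 0.775, again giving ≈ 39.2°.

≈ 39°N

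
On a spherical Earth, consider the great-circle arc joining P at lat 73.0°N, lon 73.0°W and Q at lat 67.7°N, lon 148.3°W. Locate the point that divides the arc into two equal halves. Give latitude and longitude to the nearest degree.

Write both endpoints as unit vectors p₁, p₂ with components (cos φ cos λ, cos φ sin λ, sin φ).
The central angle between the endpoints is δ = arccos(p₁·p₂) ≈ 0.420 rad (24.1°).
Interpolate at f = 1/2 with slerp weights a = sin((1−f)δ)/sin δ ≈ 0.511, b = sin(fδ)/sin δ ≈ 0.511.
p = a·p₁ + b·p₂ ≈ (-0.121, -0.245, 0.962); φ = arcsin(p_z) ≈ 74.14°, λ = atan2(p_y, p_x) ≈ -116.36°.

≈ lat 74°N, lon 116°W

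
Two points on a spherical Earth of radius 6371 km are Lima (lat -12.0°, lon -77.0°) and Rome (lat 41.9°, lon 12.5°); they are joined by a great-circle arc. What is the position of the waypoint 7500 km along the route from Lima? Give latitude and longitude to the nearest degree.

Write both endpoints as unit vectors p₁, p₂ with components (cos φ cos λ, cos φ sin λ, sin φ).
The central angle between the endpoints is δ = arccos(p₁·p₂) ≈ 1.704 rad (97.6°). The total great-circle distance is δ·R ≈ 1.704 × 6371 ≈ 10854 km, so the target fraction is f = 7500/10854 ≈ 0.691.
Interpolate at f ≈ 0.691 with slerp weights a = sin((1−f)δ)/sin δ ≈ 0.507, b = sin(fδ)/sin δ ≈ 0.932.
p = a·p₁ + b·p₂ ≈ (0.789, -0.333, 0.517); φ = arcsin(p_z) ≈ 31.12°, λ = atan2(p_y, p_x) ≈ -22.90°.

≈ lat 31°, lon -23°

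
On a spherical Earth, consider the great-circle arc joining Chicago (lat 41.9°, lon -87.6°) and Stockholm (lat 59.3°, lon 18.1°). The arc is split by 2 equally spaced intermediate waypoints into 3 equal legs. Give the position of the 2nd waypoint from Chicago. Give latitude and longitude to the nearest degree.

Convert each endpoint to a unit vector on the sphere (x = cos φ cos λ, y = cos φ sin λ, z = sin φ).
The central angle between the endpoints is δ = arccos(p₁·p₂) ≈ 1.080 rad (61.9°).
Interpolate at f = 2/3 with slerp weights a = sin((1−f)δ)/sin δ ≈ 0.399, b = sin(fδ)/sin δ ≈ 0.748.
p = a·p₁ + b·p₂ ≈ (0.375, -0.178, 0.910); φ = arcsin(p_z) ≈ 65.45°, λ = atan2(p_y, p_x) ≈ -25.43°.

≈ lat 65°, lon -25°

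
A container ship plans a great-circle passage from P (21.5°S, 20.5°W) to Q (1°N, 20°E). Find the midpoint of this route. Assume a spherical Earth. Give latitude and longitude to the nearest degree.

≈ (11°S, 1°E)

From cos δ = sin φ₁ sin φ₂ + cos φ₁ cos φ₂ cos Δλ, the central angle is δ ≈ 0.794 rad (45.5°).
Interpolate at f = 1/2 with slerp weights a = sin((1−f)δ)/sin δ ≈ 0.542, b = sin(fδ)/sin δ ≈ 0.542.
p = a·p₁ + b·p₂ ≈ (0.982, 0.009, -0.189); φ = arcsin(p_z) ≈ -10.91°, λ = atan2(p_y, p_x) ≈ 0.51°.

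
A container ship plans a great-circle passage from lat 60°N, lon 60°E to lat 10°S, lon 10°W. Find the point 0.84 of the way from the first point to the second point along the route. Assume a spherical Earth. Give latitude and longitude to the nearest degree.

≈ lat 3°N, lon 3°W

Write both endpoints as unit vectors p₁, p₂ with components (cos φ cos λ, cos φ sin λ, sin φ).
The central angle between the endpoints is δ = arccos(p₁·p₂) ≈ 1.553 rad (89.0°).
Interpolate at f = 0.84 with slerp weights a = sin((1−f)δ)/sin δ ≈ 0.246, b = sin(fδ)/sin δ ≈ 0.965.
p = a·p₁ + b·p₂ ≈ (0.997, -0.059, 0.045); φ = arcsin(p_z) ≈ 2.60°, λ = atan2(p_y, p_x) ≈ -3.36°.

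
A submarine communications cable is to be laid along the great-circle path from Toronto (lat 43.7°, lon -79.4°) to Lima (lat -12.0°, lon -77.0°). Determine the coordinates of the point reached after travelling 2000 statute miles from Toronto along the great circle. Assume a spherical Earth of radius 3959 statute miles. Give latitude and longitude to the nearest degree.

The haversine formula gives a central angle δ ≈ 0.973 rad (55.7°) between the endpoints. The total great-circle distance is δ·R ≈ 0.973 × 3959 ≈ 3852 mi, so the target fraction is f = 2000/3852 ≈ 0.519.
Interpolate at f ≈ 0.519 with slerp weights a = sin((1−f)δ)/sin δ ≈ 0.545, b = sin(fδ)/sin δ ≈ 0.586.
p = a·p₁ + b·p₂ ≈ (0.201, -0.946, 0.255); φ = arcsin(p_z) ≈ 14.78°, λ = atan2(p_y, p_x) ≈ -77.98°.

≈ lat 15°, lon -78°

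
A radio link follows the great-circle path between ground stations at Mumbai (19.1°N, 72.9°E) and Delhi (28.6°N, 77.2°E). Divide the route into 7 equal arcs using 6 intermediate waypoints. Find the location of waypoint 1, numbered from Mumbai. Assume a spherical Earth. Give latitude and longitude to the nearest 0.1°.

The haversine formula gives a central angle δ ≈ 0.179 rad (10.3°) between the endpoints.
Interpolate at f = 1/7 with slerp weights a = sin((1−f)δ)/sin δ ≈ 0.858, b = sin(fδ)/sin δ ≈ 0.144.
p = a·p₁ + b·p₂ ≈ (0.266, 0.898, 0.350); φ = arcsin(p_z) ≈ 20.46°, λ = atan2(p_y, p_x) ≈ 73.48°.

≈ 20.5°N, 73.5°E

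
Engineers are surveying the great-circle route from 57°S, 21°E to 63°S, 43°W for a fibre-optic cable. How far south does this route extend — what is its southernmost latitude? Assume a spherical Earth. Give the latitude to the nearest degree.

≈ 65°S

The great circle lies in the plane with unit normal n̂ = (p₁ × p₂)/|p₁ × p₂|.
Here n̂_z ≈ -0.429; the vertex latitude is φ_max = arccos|n̂_z| ≈ 64.6°.
Check via Clairaut: cos φ_max = |cos φ₁| · sin C = cos(57.0°)·sin(128.0°) ≈ 0.429, again giving ≈ 64.6°.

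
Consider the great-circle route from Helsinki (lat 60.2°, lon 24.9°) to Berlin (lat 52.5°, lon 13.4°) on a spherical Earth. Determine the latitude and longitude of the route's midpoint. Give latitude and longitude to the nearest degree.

≈ lat 56°, lon 19°

Write both endpoints as unit vectors p₁, p₂ with components (cos φ cos λ, cos φ sin λ, sin φ).
The central angle between the endpoints is δ = arccos(p₁·p₂) ≈ 0.174 rad (10.0°).
Interpolate at f = 1/2 with slerp weights a = sin((1−f)δ)/sin δ ≈ 0.502, b = sin(fδ)/sin δ ≈ 0.502.
p = a·p₁ + b·p₂ ≈ (0.523, 0.176, 0.834); φ = arcsin(p_z) ≈ 56.48°, λ = atan2(p_y, p_x) ≈ 18.57°.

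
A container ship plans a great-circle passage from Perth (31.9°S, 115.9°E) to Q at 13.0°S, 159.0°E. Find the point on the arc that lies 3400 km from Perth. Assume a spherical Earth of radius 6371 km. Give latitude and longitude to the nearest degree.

The haversine formula gives a central angle δ ≈ 0.763 rad (43.7°) between the endpoints. The total great-circle distance is δ·R ≈ 0.763 × 6371 ≈ 4860 km, so the target fraction is f = 3400/4860 ≈ 0.700.
Interpolate at f ≈ 0.700 with slerp weights a = sin((1−f)δ)/sin δ ≈ 0.329, b = sin(fδ)/sin δ ≈ 0.736.
p = a·p₁ + b·p₂ ≈ (-0.792, 0.508, -0.339); φ = arcsin(p_z) ≈ -19.84°, λ = atan2(p_y, p_x) ≈ 147.30°.

≈ 20°S, 147°E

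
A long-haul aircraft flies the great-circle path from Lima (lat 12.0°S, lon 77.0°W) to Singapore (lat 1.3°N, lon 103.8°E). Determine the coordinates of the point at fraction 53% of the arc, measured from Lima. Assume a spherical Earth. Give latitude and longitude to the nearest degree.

≈ lat 78°S, lon 123°E

The haversine formula gives a central angle δ ≈ 2.954 rad (169.3°) between the endpoints.
Interpolate at f = 0.53 with slerp weights a = sin((1−f)δ)/sin δ ≈ 5.282, b = sin(fδ)/sin δ ≈ 5.371.
p = a·p₁ + b·p₂ ≈ (-0.119, 0.180, -0.976); φ = arcsin(p_z) ≈ -77.53°, λ = atan2(p_y, p_x) ≈ 123.32°.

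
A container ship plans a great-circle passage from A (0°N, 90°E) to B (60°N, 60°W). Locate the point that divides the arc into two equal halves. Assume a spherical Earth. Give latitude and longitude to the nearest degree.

≈ (54°N, 66°E)

The haversine formula gives a central angle δ ≈ 2.019 rad (115.7°) between the endpoints.
Interpolate at f = 1/2 with slerp weights a = sin((1−f)δ)/sin δ ≈ 0.939, b = sin(fδ)/sin δ ≈ 0.939.
p = a·p₁ + b·p₂ ≈ (0.235, 0.532, 0.813); φ = arcsin(p_z) ≈ 54.42°, λ = atan2(p_y, p_x) ≈ 66.21°.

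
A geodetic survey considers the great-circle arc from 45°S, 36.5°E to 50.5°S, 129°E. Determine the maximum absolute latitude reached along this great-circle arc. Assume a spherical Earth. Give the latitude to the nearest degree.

≈ 58°S

The great circle lies in the plane with unit normal n̂ = (p₁ × p₂)/|p₁ × p₂|.
Here n̂_z ≈ +0.528; the vertex latitude is φ_max = arccos|n̂_z| ≈ 58.1°.
Check via Clairaut: cos φ_max = |cos φ₁| · sin C = cos(45.0°)·sin(131.7°) ≈ 0.528, again giving ≈ 58.1°.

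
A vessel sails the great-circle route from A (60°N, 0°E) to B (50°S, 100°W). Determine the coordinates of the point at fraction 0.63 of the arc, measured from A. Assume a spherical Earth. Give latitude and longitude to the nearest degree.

≈ (8°S, 67°W)

From cos δ = sin φ₁ sin φ₂ + cos φ₁ cos φ₂ cos Δλ, the central angle is δ ≈ 2.373 rad (136.0°).
Interpolate at f = 0.63 with slerp weights a = sin((1−f)δ)/sin δ ≈ 1.108, b = sin(fδ)/sin δ ≈ 1.435.
p = a·p₁ + b·p₂ ≈ (0.394, -0.909, -0.140); φ = arcsin(p_z) ≈ -8.06°, λ = atan2(p_y, p_x) ≈ -66.57°.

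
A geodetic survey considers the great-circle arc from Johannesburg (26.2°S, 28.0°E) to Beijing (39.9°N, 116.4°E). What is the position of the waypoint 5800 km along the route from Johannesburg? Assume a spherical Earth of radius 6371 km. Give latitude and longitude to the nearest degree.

Write both endpoints as unit vectors p₁, p₂ with components (cos φ cos λ, cos φ sin λ, sin φ).
The central angle between the endpoints is δ = arccos(p₁·p₂) ≈ 1.838 rad (105.3°). The total great-circle distance is δ·R ≈ 1.838 × 6371 ≈ 11710 km, so the target fraction is f = 5800/11710 ≈ 0.495.
Interpolate at f ≈ 0.495 with slerp weights a = sin((1−f)δ)/sin δ ≈ 0.830, b = sin(fδ)/sin δ ≈ 0.819.
p = a·p₁ + b·p₂ ≈ (0.378, 0.912, 0.159); φ = arcsin(p_z) ≈ 9.15°, λ = atan2(p_y, p_x) ≈ 67.49°.

≈ 9°N, 67°E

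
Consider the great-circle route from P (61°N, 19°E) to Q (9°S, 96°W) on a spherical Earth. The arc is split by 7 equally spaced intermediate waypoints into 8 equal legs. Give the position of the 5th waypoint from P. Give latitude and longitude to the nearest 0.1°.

≈ (27.2°N, 75.8°W)

From cos δ = sin φ₁ sin φ₂ + cos φ₁ cos φ₂ cos Δλ, the central angle is δ ≈ 1.917 rad (109.8°).
Interpolate at f = 5/8 with slerp weights a = sin((1−f)δ)/sin δ ≈ 0.700, b = sin(fδ)/sin δ ≈ 0.990.
p = a·p₁ + b·p₂ ≈ (0.219, -0.862, 0.457); φ = arcsin(p_z) ≈ 27.22°, λ = atan2(p_y, p_x) ≈ -75.77°.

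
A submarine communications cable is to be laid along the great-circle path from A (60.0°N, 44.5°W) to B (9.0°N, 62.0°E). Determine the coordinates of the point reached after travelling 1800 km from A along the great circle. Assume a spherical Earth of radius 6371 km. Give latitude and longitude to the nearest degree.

Write both endpoints as unit vectors p₁, p₂ with components (cos φ cos λ, cos φ sin λ, sin φ).
The central angle between the endpoints is δ = arccos(p₁·p₂) ≈ 1.576 rad (90.3°). The total great-circle distance is δ·R ≈ 1.576 × 6371 ≈ 10038 km, so the target fraction is f = 1800/10038 ≈ 0.179.
Interpolate at f ≈ 0.179 with slerp weights a = sin((1−f)δ)/sin δ ≈ 0.962, b = sin(fδ)/sin δ ≈ 0.279.
p = a·p₁ + b·p₂ ≈ (0.472, -0.094, 0.876); φ = arcsin(p_z) ≈ 61.22°, λ = atan2(p_y, p_x) ≈ -11.25°.

≈ (61°N, 11°W)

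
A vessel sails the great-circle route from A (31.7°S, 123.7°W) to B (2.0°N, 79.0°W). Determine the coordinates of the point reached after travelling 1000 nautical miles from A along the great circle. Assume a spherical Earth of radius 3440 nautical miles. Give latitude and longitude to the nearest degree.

Convert each endpoint to a unit vector on the sphere (x = cos φ cos λ, y = cos φ sin λ, z = sin φ).
The central angle between the endpoints is δ = arccos(p₁·p₂) ≈ 0.945 rad (54.1°). The total great-circle distance is δ·R ≈ 0.945 × 3440 ≈ 3250 nmi, so the target fraction is f = 1000/3250 ≈ 0.308.
Interpolate at f ≈ 0.308 with slerp weights a = sin((1−f)δ)/sin δ ≈ 0.751, b = sin(fδ)/sin δ ≈ 0.354.
p = a·p₁ + b·p₂ ≈ (-0.287, -0.878, -0.382); φ = arcsin(p_z) ≈ -22.47°, λ = atan2(p_y, p_x) ≈ -108.09°.

≈ (22°S, 108°W)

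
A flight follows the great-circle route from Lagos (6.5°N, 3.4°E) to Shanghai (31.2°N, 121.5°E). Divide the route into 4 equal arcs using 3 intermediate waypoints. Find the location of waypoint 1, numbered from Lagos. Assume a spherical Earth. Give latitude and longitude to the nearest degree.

≈ (22°N, 27°E)

The haversine formula gives a central angle δ ≈ 1.919 rad (110.0°) between the endpoints.
Interpolate at f = 1/4 with slerp weights a = sin((1−f)δ)/sin δ ≈ 1.055, b = sin(fδ)/sin δ ≈ 0.491.
p = a·p₁ + b·p₂ ≈ (0.827, 0.420, 0.374); φ = arcsin(p_z) ≈ 21.96°, λ = atan2(p_y, p_x) ≈ 26.95°.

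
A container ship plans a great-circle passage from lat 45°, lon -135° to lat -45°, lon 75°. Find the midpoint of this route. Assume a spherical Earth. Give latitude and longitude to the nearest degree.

Write both endpoints as unit vectors p₁, p₂ with components (cos φ cos λ, cos φ sin λ, sin φ).
The central angle between the endpoints is δ = arccos(p₁·p₂) ≈ 2.773 rad (158.9°).
Interpolate at f = 1/2 with slerp weights a = sin((1−f)δ)/sin δ ≈ 2.732, b = sin(fδ)/sin δ ≈ 2.732.
p = a·p₁ + b·p₂ ≈ (-0.866, 0.500, 0.000); φ = arcsin(p_z) ≈ 0.00°, λ = atan2(p_y, p_x) ≈ 150.00°.

≈ lat 0°, lon 150°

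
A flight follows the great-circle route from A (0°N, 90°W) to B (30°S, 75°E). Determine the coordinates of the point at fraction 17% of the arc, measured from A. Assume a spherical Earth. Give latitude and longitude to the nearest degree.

≈ (23°S, 79°W)

Write both endpoints as unit vectors p₁, p₂ with components (cos φ cos λ, cos φ sin λ, sin φ).
The central angle between the endpoints is δ = arccos(p₁·p₂) ≈ 2.562 rad (146.8°).
Interpolate at f = 0.17 with slerp weights a = sin((1−f)δ)/sin δ ≈ 1.551, b = sin(fδ)/sin δ ≈ 0.770.
p = a·p₁ + b·p₂ ≈ (0.173, -0.907, -0.385); φ = arcsin(p_z) ≈ -22.64°, λ = atan2(p_y, p_x) ≈ -79.22°.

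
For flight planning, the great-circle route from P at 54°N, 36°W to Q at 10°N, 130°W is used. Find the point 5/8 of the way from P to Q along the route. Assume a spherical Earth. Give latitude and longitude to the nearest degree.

The haversine formula gives a central angle δ ≈ 1.471 rad (84.3°) between the endpoints.
Interpolate at f = 5/8 with slerp weights a = sin((1−f)δ)/sin δ ≈ 0.527, b = sin(fδ)/sin δ ≈ 0.799.
p = a·p₁ + b·p₂ ≈ (-0.255, -0.785, 0.565); φ = arcsin(p_z) ≈ 34.39°, λ = atan2(p_y, p_x) ≈ -108.03°.

≈ 34°N, 108°W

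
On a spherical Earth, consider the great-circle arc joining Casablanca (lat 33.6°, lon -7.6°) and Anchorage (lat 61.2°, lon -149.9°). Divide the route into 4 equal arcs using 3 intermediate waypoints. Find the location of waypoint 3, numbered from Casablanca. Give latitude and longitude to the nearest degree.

Convert each endpoint to a unit vector on the sphere (x = cos φ cos λ, y = cos φ sin λ, z = sin φ).
The central angle between the endpoints is δ = arccos(p₁·p₂) ≈ 1.403 rad (80.4°).
Interpolate at f = 3/4 with slerp weights a = sin((1−f)δ)/sin δ ≈ 0.348, b = sin(fδ)/sin δ ≈ 0.881.
p = a·p₁ + b·p₂ ≈ (-0.079, -0.251, 0.965); φ = arcsin(p_z) ≈ 74.72°, λ = atan2(p_y, p_x) ≈ -107.55°.

≈ lat 75°, lon -108°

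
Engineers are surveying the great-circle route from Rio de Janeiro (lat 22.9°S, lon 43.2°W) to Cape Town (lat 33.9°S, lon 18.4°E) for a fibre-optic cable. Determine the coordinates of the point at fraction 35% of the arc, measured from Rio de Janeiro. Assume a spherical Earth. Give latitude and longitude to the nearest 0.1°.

Write both endpoints as unit vectors p₁, p₂ with components (cos φ cos λ, cos φ sin λ, sin φ).
The central angle between the endpoints is δ = arccos(p₁·p₂) ≈ 0.951 rad (54.5°).
Interpolate at f = 0.35 with slerp weights a = sin((1−f)δ)/sin δ ≈ 0.712, b = sin(fδ)/sin δ ≈ 0.401.
p = a·p₁ + b·p₂ ≈ (0.794, -0.344, -0.501); φ = arcsin(p_z) ≈ -30.06°, λ = atan2(p_y, p_x) ≈ -23.41°.

≈ lat 30.1°S, lon 23.4°W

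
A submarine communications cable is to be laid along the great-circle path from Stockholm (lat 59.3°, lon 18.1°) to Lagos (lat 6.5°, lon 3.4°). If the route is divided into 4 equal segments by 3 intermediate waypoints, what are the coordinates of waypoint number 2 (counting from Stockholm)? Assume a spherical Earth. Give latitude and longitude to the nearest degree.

Convert each endpoint to a unit vector on the sphere (x = cos φ cos λ, y = cos φ sin λ, z = sin φ).
The central angle between the endpoints is δ = arccos(p₁·p₂) ≈ 0.942 rad (54.0°).
Interpolate at f = 2/4 with slerp weights a = sin((1−f)δ)/sin δ ≈ 0.561, b = sin(fδ)/sin δ ≈ 0.561.
p = a·p₁ + b·p₂ ≈ (0.829, 0.122, 0.546); φ = arcsin(p_z) ≈ 33.09°, λ = atan2(p_y, p_x) ≈ 8.38°.

≈ lat 33°, lon 8°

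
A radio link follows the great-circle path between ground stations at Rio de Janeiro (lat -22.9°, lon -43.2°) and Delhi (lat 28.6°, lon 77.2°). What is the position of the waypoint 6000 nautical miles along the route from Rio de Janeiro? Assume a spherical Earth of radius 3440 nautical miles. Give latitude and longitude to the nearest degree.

Convert each endpoint to a unit vector on the sphere (x = cos φ cos λ, y = cos φ sin λ, z = sin φ).
The central angle between the endpoints is δ = arccos(p₁·p₂) ≈ 2.209 rad (126.6°). The total great-circle distance is δ·R ≈ 2.209 × 3440 ≈ 7598 nmi, so the target fraction is f = 6000/7598 ≈ 0.790.
Interpolate at f ≈ 0.790 with slerp weights a = sin((1−f)δ)/sin δ ≈ 0.558, b = sin(fδ)/sin δ ≈ 1.226.
p = a·p₁ + b·p₂ ≈ (0.613, 0.698, 0.370); φ = arcsin(p_z) ≈ 21.71°, λ = atan2(p_y, p_x) ≈ 48.71°.

≈ lat 22°, lon 49°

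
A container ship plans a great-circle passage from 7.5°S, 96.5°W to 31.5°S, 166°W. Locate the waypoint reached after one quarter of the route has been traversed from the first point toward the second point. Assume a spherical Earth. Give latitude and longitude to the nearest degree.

Write both endpoints as unit vectors p₁, p₂ with components (cos φ cos λ, cos φ sin λ, sin φ).
The central angle between the endpoints is δ = arccos(p₁·p₂) ≈ 1.198 rad (68.6°).
Interpolate at f = 1/4 with slerp weights a = sin((1−f)δ)/sin δ ≈ 0.840, b = sin(fδ)/sin δ ≈ 0.317.
p = a·p₁ + b·p₂ ≈ (-0.356, -0.893, -0.275); φ = arcsin(p_z) ≈ -15.97°, λ = atan2(p_y, p_x) ≈ -111.76°.

≈ 16°S, 112°W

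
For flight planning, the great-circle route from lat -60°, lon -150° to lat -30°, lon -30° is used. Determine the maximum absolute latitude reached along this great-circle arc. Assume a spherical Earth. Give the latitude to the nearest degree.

The great circle lies in the plane with unit normal n̂ = (p₁ × p₂)/|p₁ × p₂|.
Here n̂_z ≈ +0.384; the vertex latitude is φ_max = arccos|n̂_z| ≈ 67.4°.
Check via Clairaut: cos φ_max = |cos φ₁| · sin C = cos(60.0°)·sin(129.8°) ≈ 0.384, again giving ≈ 67.4°.

≈ -67°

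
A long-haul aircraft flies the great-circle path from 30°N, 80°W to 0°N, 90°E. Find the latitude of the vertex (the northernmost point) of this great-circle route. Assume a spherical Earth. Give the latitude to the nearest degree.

The great circle lies in the plane with unit normal n̂ = (p₁ × p₂)/|p₁ × p₂|.
Here n̂_z ≈ +0.288; the vertex latitude is φ_max = arccos|n̂_z| ≈ 73.3°.

≈ 73°N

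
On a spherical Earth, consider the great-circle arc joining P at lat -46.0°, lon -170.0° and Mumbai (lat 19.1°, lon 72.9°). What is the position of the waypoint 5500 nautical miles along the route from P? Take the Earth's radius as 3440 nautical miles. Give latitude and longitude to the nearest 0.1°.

Convert each endpoint to a unit vector on the sphere (x = cos φ cos λ, y = cos φ sin λ, z = sin φ).
The central angle between the endpoints is δ = arccos(p₁·p₂) ≈ 2.135 rad (122.3°). The total great-circle distance is δ·R ≈ 2.135 × 3440 ≈ 7343 nmi, so the target fraction is f = 5500/7343 ≈ 0.749.
Interpolate at f ≈ 0.749 with slerp weights a = sin((1−f)δ)/sin δ ≈ 0.604, b = sin(fδ)/sin δ ≈ 1.183.
p = a·p₁ + b·p₂ ≈ (-0.085, 0.995, -0.047); φ = arcsin(p_z) ≈ -2.72°, λ = atan2(p_y, p_x) ≈ 94.86°.

≈ lat -2.7°, lon 94.9°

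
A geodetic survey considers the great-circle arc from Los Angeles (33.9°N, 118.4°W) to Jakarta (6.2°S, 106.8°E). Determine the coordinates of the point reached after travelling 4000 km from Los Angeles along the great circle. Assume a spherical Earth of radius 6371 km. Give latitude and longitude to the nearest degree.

Write both endpoints as unit vectors p₁, p₂ with components (cos φ cos λ, cos φ sin λ, sin φ).
The central angle between the endpoints is δ = arccos(p₁·p₂) ≈ 2.267 rad (129.9°). The total great-circle distance is δ·R ≈ 2.267 × 6371 ≈ 14446 km, so the target fraction is f = 4000/14446 ≈ 0.277.
Interpolate at f ≈ 0.277 with slerp weights a = sin((1−f)δ)/sin δ ≈ 1.301, b = sin(fδ)/sin δ ≈ 0.766.
p = a·p₁ + b·p₂ ≈ (-0.734, -0.221, 0.643); φ = arcsin(p_z) ≈ 40.00°, λ = atan2(p_y, p_x) ≈ -163.25°.

≈ 40°N, 163°W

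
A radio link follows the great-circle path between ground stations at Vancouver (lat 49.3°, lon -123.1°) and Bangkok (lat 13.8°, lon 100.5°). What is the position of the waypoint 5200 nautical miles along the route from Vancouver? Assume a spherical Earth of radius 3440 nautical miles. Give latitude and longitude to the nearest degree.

From cos δ = sin φ₁ sin φ₂ + cos φ₁ cos φ₂ cos Δλ, the central angle is δ ≈ 1.852 rad (106.1°). The total great-circle distance is δ·R ≈ 1.852 × 3440 ≈ 6372 nmi, so the target fraction is f = 5200/6372 ≈ 0.816.
Interpolate at f ≈ 0.816 with slerp weights a = sin((1−f)δ)/sin δ ≈ 0.348, b = sin(fδ)/sin δ ≈ 1.039.
p = a·p₁ + b·p₂ ≈ (-0.308, 0.802, 0.512); φ = arcsin(p_z) ≈ 30.77°, λ = atan2(p_y, p_x) ≈ 110.99°.

≈ lat 31°, lon 111°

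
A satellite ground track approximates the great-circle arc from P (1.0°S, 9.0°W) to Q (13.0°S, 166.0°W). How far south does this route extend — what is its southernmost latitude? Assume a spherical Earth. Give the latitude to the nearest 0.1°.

The great circle lies in the plane with unit normal n̂ = (p₁ × p₂)/|p₁ × p₂|.
Here n̂_z ≈ -0.845; the vertex latitude is φ_max = arccos|n̂_z| ≈ 32.3°.
Check via Clairaut: cos φ_max = |cos φ₁| · sin C = cos(1.0°)·sin(122.3°) ≈ 0.845, again giving ≈ 32.3°.

≈ 32.3°S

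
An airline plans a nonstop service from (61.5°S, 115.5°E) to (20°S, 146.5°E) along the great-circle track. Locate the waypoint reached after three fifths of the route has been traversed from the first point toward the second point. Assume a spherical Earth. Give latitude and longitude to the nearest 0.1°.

≈ (37.4°S, 138.7°E)

Convert each endpoint to a unit vector on the sphere (x = cos φ cos λ, y = cos φ sin λ, z = sin φ).
The central angle between the endpoints is δ = arccos(p₁·p₂) ≈ 0.816 rad (46.8°).
Interpolate at f = 3/5 with slerp weights a = sin((1−f)δ)/sin δ ≈ 0.440, b = sin(fδ)/sin δ ≈ 0.646.
p = a·p₁ + b·p₂ ≈ (-0.596, 0.524, -0.608); φ = arcsin(p_z) ≈ -37.42°, λ = atan2(p_y, p_x) ≈ 138.67°.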